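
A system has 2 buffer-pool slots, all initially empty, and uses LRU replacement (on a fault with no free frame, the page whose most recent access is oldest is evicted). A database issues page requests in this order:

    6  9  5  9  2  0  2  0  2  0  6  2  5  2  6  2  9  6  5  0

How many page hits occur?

7

6 → fault, frames (6)
9 → fault, frames (6 9)
5 → fault, evict 6, frames (9 5)
9 → hit
2 → fault, evict 5, frames (9 2)
0 → fault, evict 9, frames (2 0)
2 → hit
0 → hit
2 → hit
0 → hit
6 → fault, evict 2, frames (0 6)
2 → fault, evict 0, frames (6 2)
5 → fault, evict 6, frames (2 5)
2 → hit
6 → fault, evict 5, frames (2 6)
2 → hit
9 → fault, evict 6, frames (2 9)
6 → fault, evict 2, frames (9 6)
5 → fault, evict 9, frames (6 5)
0 → fault, evict 6, frames (5 0)
Hits: 7.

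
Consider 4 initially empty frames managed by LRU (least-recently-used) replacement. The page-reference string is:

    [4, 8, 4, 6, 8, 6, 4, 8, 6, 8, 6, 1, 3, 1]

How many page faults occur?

5

4: fault, frames (4)
8: fault, frames (4 8)
4: hit
6: fault, frames (8 4 6)
8: hit
6: hit
4: hit
8: hit
6: hit
8: hit
6: hit
1: fault, frames (4 8 6 1)
3: fault, evict 4, frames (8 6 1 3)
1: hit
Page faults: 5.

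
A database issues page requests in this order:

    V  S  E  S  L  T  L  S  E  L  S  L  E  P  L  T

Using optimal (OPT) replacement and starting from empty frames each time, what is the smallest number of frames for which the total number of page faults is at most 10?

f=1: 16 faults
f=2: 11 faults
f=3: 8 faults
f=4: 6 faults
f=5: 6 faults
f=6: 6 faults
Smallest f with faults ≤ 10 is 3.

3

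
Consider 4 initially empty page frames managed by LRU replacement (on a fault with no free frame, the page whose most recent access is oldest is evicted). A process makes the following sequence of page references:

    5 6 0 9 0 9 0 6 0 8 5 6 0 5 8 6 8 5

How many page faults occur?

5 → miss, frames [5]
6 → miss, frames [5, 6]
0 → miss, frames [5, 6, 0]
9 → miss, frames [5, 6, 0, 9]
0 → hit
9 → hit
0 → hit
6 → hit
0 → hit
8 → miss, evict 5, frames [9, 6, 0, 8]
5 → miss, evict 9, frames [6, 0, 8, 5]
6 → hit
0 → hit
5 → hit
8 → hit
6 → hit
8 → hit
5 → hit
Page faults: 6.

6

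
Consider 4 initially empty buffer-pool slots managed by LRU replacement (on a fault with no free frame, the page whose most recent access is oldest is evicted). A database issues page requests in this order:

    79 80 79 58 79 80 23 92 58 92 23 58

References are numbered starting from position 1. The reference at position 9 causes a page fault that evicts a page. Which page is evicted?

79

pos 1: 79 -> fault, frames [79]
pos 2: 80 -> fault, frames [79, 80]
pos 3: 79 -> hit
pos 4: 58 -> fault, frames [80, 79, 58]
pos 5: 79 -> hit
pos 6: 80 -> hit
pos 7: 23 -> fault, frames [58, 79, 80, 23]
pos 8: 92 -> fault, evict 58, frames [79, 80, 23, 92]
pos 9: 58 -> fault, evict 79, frames [80, 23, 92, 58]
At position 9, page 79 is evicted.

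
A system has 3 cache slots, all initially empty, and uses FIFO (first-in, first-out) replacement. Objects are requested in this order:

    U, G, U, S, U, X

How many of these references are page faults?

4

U → fault, frames (U)
G → fault, frames (U G)
U → hit
S → fault, frames (U G S)
U → hit
X → fault, evict U, frames (G S X)
Page faults: 4.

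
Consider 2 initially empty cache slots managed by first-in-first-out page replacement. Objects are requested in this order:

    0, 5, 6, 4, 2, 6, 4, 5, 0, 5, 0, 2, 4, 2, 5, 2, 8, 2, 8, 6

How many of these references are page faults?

15

0: miss, frames {0}
5: miss, frames {0,5}
6: miss, evict 0, frames {5,6}
4: miss, evict 5, frames {6,4}
2: miss, evict 6, frames {4,2}
6: miss, evict 4, frames {2,6}
4: miss, evict 2, frames {6,4}
5: miss, evict 6, frames {4,5}
0: miss, evict 4, frames {5,0}
5: hit
0: hit
2: miss, evict 5, frames {0,2}
4: miss, evict 0, frames {2,4}
2: hit
5: miss, evict 2, frames {4,5}
2: miss, evict 4, frames {5,2}
8: miss, evict 5, frames {2,8}
2: hit
8: hit
6: miss, evict 2, frames {8,6}
Page faults: 15.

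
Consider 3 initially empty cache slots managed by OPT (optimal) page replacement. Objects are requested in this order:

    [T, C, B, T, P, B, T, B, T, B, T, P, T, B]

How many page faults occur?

4

T: fault, frames {T}
C: fault, frames {T,C}
B: fault, frames {T,C,B}
T: hit
P: fault, evict C, frames {T,B,P}
B: hit
T: hit
B: hit
T: hit
B: hit
T: hit
P: hit
T: hit
B: hit
Page faults: 4.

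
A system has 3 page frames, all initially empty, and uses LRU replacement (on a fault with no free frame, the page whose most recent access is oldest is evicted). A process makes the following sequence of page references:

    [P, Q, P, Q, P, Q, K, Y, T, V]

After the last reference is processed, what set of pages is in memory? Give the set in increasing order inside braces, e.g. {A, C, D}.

{T, V, Y}

P: fault, frames {P}
Q: fault, frames {P,Q}
P: hit
Q: hit
P: hit
Q: hit
K: fault, frames {P,Q,K}
Y: fault, evict P, frames {Q,K,Y}
T: fault, evict Q, frames {K,Y,T}
V: fault, evict K, frames {Y,T,V}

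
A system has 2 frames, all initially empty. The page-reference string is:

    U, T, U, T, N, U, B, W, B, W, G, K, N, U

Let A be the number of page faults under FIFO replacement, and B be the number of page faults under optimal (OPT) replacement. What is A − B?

Under FIFO: F F . . F F F F . . F F F F → 10 faults.
Under OPT: F F . . F . F F . . F F F F → 9 faults.
A − B = 10 − 9 = 1.

1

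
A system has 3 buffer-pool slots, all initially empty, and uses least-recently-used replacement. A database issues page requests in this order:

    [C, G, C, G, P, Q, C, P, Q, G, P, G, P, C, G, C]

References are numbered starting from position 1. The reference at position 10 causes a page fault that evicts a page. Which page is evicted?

C

pos 1: C -> fault, frames {C}
pos 2: G -> fault, frames {C,G}
pos 3: C -> hit
pos 4: G -> hit
pos 5: P -> fault, frames {C,G,P}
pos 6: Q -> fault, evict C, frames {G,P,Q}
pos 7: C -> fault, evict G, frames {P,Q,C}
pos 8: P -> hit
pos 9: Q -> hit
pos 10: G -> fault, evict C, frames {P,Q,G}
At position 10, page C is evicted.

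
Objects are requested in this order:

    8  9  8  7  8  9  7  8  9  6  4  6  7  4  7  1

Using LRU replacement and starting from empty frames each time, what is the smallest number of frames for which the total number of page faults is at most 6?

f=1: 16 faults
f=2: 12 faults
f=3: 7 faults
f=4: 7 faults
f=5: 6 faults
f=6: 6 faults
Smallest f with faults ≤ 6 is 5.

5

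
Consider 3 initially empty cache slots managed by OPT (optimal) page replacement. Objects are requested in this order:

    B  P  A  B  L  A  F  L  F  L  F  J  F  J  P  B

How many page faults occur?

7

B: miss, frames {B}
P: miss, frames {B,P}
A: miss, frames {B,P,A}
B: hit
L: miss, evict B, frames {P,A,L}
A: hit
F: miss, evict A, frames {P,L,F}
L: hit
F: hit
L: hit
F: hit
J: miss, evict L, frames {P,F,J}
F: hit
J: hit
P: hit
B: miss, evict J, frames {P,F,B}
Page faults: 7.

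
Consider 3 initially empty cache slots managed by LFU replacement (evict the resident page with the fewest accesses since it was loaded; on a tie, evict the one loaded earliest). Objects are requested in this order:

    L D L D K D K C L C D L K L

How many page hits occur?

7

L -> fault, frames [L]
D -> fault, frames [L, D]
L -> hit
D -> hit
K -> fault, frames [L, D, K]
D -> hit
K -> hit
C -> fault, evict L, frames [D, K, C]
L -> fault, evict C, frames [D, K, L]
C -> fault, evict L, frames [D, K, C]
D -> hit
L -> fault, evict C, frames [D, K, L]
K -> hit
L -> hit
Hits: 7.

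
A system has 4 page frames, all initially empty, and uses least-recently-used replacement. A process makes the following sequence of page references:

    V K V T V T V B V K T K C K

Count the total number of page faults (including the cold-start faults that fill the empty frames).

5

V → miss, frames (V)
K → miss, frames (V K)
V → hit
T → miss, frames (K V T)
V → hit
T → hit
V → hit
B → miss, frames (K T V B)
V → hit
K → hit
T → hit
K → hit
C → miss, evict B, frames (V T K C)
K → hit
Page faults: 5.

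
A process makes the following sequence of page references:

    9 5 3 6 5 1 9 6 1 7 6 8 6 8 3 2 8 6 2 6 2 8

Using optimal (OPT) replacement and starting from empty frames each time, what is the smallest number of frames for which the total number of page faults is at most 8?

f=1: 22 faults
f=2: 13 faults
f=3: 9 faults
f=4: 8 faults
f=5: 8 faults
f=6: 8 faults
f=7: 8 faults
f=8: 8 faults
Smallest f with faults ≤ 8 is 4.

4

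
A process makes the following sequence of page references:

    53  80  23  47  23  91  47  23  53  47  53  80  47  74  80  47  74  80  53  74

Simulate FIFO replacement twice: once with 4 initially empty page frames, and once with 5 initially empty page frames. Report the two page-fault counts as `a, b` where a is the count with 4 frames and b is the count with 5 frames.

4 frames: F F F F . F . . F . . F . F . F . . . . → 9 faults.
5 frames: F F F F . F . . . . . . . F . . . . F . → 7 faults.
7 < 9: adding a frame reduced faults, as is typical.

9, 7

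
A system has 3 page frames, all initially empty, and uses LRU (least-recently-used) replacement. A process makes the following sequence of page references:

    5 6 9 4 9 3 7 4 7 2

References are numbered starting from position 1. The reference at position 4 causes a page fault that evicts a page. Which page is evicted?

5

pos 1: 5 → miss, frames [5]
pos 2: 6 → miss, frames [5, 6]
pos 3: 9 → miss, frames [5, 6, 9]
pos 4: 4 → miss, evict 5, frames [6, 9, 4]
At position 4, page 5 is evicted.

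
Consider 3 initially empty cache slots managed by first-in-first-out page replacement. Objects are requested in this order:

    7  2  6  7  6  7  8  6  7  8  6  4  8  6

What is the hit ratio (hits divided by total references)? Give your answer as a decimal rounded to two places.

0.50

7 → fault, frames (7)
2 → fault, frames (7 2)
6 → fault, frames (7 2 6)
7 → hit
6 → hit
7 → hit
8 → fault, evict 7, frames (2 6 8)
6 → hit
7 → fault, evict 2, frames (6 8 7)
8 → hit
6 → hit
4 → fault, evict 6, frames (8 7 4)
8 → hit
6 → fault, evict 8, frames (7 4 6)
Hits: 7 of 14 references → 7/14 = 0.5000.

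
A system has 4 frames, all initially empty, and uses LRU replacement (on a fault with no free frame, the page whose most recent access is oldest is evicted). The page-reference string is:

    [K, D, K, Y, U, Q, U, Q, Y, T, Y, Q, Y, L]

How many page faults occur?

7

K: miss, frames {K}
D: miss, frames {K,D}
K: hit
Y: miss, frames {D,K,Y}
U: miss, frames {D,K,Y,U}
Q: miss, evict D, frames {K,Y,U,Q}
U: hit
Q: hit
Y: hit
T: miss, evict K, frames {U,Q,Y,T}
Y: hit
Q: hit
Y: hit
L: miss, evict U, frames {T,Q,Y,L}
Page faults: 7.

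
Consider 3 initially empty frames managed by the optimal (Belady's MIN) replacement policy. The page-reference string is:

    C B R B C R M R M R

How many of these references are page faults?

C -> miss, frames {C}
B -> miss, frames {C,B}
R -> miss, frames {C,B,R}
B -> hit
C -> hit
R -> hit
M -> miss, evict B, frames {C,R,M}
R -> hit
M -> hit
R -> hit
Page faults: 4.

4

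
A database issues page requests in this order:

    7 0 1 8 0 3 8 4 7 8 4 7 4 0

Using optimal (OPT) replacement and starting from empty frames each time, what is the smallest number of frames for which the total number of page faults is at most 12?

2

f=1: 14 faults
f=2: 9 faults
f=3: 7 faults
f=4: 6 faults
f=5: 6 faults
f=6: 6 faults
Smallest f with faults ≤ 12 is 2.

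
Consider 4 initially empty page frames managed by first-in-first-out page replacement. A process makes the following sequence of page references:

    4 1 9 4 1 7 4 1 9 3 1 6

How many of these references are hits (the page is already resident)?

4 → miss, frames (4)
1 → miss, frames (4 1)
9 → miss, frames (4 1 9)
4 → hit
1 → hit
7 → miss, frames (4 1 9 7)
4 → hit
1 → hit
9 → hit
3 → miss, evict 4, frames (1 9 7 3)
1 → hit
6 → miss, evict 1, frames (9 7 3 6)
Hits: 6.

6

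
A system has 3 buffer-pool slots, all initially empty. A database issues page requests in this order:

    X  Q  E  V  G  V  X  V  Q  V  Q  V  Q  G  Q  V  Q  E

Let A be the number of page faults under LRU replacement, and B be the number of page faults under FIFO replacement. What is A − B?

-1

Under LRU: F F F F F . F . F . . . . F . . . F → 9 faults.
Under FIFO: F F F F F . F . F F . . . F . . . F → 10 faults.
A − B = 9 − 10 = -1.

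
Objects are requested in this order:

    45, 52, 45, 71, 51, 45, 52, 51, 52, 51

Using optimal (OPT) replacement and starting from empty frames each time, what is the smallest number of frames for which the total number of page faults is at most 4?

f=1: 10 faults
f=2: 5 faults
f=3: 4 faults
f=4: 4 faults
Smallest f with faults ≤ 4 is 3.

3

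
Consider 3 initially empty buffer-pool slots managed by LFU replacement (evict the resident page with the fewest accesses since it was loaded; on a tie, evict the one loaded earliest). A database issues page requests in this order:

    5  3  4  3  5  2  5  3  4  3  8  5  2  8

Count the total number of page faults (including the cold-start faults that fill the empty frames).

8

5 -> fault, frames {5}
3 -> fault, frames {5,3}
4 -> fault, frames {5,3,4}
3 -> hit
5 -> hit
2 -> fault, evict 4, frames {5,3,2}
5 -> hit
3 -> hit
4 -> fault, evict 2, frames {5,3,4}
3 -> hit
8 -> fault, evict 4, frames {5,3,8}
5 -> hit
2 -> fault, evict 8, frames {5,3,2}
8 -> fault, evict 2, frames {5,3,8}
Page faults: 8.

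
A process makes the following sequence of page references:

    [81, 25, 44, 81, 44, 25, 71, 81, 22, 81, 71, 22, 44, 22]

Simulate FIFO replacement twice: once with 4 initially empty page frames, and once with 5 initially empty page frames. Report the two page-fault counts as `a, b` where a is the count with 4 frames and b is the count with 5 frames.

6, 5

4 frames: F F F . . . F . F F . . . . → 6 faults.
5 frames: F F F . . . F . F . . . . . → 5 faults.
5 < 6: adding a frame reduced faults, as is typical.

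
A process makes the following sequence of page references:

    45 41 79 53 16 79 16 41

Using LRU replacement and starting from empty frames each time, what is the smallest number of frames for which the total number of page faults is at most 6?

f=1: 8 faults
f=2: 7 faults
f=3: 6 faults
f=4: 5 faults
f=5: 5 faults
Smallest f with faults ≤ 6 is 3.

3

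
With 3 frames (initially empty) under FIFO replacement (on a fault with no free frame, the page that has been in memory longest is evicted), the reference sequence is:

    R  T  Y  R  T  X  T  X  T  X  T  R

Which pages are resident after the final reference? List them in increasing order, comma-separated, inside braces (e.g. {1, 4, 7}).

R -> fault, frames (R)
T -> fault, frames (R T)
Y -> fault, frames (R T Y)
R -> hit
T -> hit
X -> fault, evict R, frames (T Y X)
T -> hit
X -> hit
T -> hit
X -> hit
T -> hit
R -> fault, evict T, frames (Y X R)

{R, X, Y}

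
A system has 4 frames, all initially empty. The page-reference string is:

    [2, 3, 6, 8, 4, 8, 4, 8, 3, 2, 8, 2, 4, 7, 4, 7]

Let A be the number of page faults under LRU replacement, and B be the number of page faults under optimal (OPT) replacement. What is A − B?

1

Under LRU: F F F F F . . . . F . . . F . . → 7 faults.
Under OPT: F F F F F . . . . . . . . F . . → 6 faults.
A − B = 7 − 6 = 1.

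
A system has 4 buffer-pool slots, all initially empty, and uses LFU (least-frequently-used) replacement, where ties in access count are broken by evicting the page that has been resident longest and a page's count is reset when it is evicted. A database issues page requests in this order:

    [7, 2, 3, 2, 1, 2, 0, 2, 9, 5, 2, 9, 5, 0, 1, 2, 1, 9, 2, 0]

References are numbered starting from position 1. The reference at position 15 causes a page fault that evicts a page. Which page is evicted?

pos 1: 7: miss, frames {7}
pos 2: 2: miss, frames {7,2}
pos 3: 3: miss, frames {7,2,3}
pos 4: 2: hit
pos 5: 1: miss, frames {7,2,3,1}
pos 6: 2: hit
pos 7: 0: miss, evict 7, frames {2,3,1,0}
pos 8: 2: hit
pos 9: 9: miss, evict 3, frames {2,1,0,9}
pos 10: 5: miss, evict 1, frames {2,0,9,5}
pos 11: 2: hit
pos 12: 9: hit
pos 13: 5: hit
pos 14: 0: hit
pos 15: 1: miss, evict 0, frames {2,9,5,1}
At position 15, page 0 is evicted.

0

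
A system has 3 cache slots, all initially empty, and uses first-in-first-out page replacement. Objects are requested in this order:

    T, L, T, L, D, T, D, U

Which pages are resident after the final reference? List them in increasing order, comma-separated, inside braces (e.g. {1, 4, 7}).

{D, L, U}

T -> fault, frames (T)
L -> fault, frames (T L)
T -> hit
L -> hit
D -> fault, frames (T L D)
T -> hit
D -> hit
U -> fault, evict T, frames (L D U)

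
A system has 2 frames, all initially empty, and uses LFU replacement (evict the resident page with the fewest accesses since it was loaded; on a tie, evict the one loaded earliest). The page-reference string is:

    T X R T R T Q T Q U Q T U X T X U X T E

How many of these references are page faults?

T: fault, frames (T)
X: fault, frames (T X)
R: fault, evict T, frames (X R)
T: fault, evict X, frames (R T)
R: hit
T: hit
Q: fault, evict R, frames (T Q)
T: hit
Q: hit
U: fault, evict Q, frames (T U)
Q: fault, evict U, frames (T Q)
T: hit
U: fault, evict Q, frames (T U)
X: fault, evict U, frames (T X)
T: hit
X: hit
U: fault, evict X, frames (T U)
X: fault, evict U, frames (T X)
T: hit
E: fault, evict X, frames (T E)
Page faults: 12.

12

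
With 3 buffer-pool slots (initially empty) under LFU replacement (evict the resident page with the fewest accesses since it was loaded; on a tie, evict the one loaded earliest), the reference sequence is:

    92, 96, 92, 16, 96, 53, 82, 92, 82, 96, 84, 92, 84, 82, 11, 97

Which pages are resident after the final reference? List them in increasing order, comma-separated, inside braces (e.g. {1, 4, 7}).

{92, 96, 97}

92: miss, frames {92}
96: miss, frames {92,96}
92: hit
16: miss, frames {92,96,16}
96: hit
53: miss, evict 16, frames {92,96,53}
82: miss, evict 53, frames {92,96,82}
92: hit
82: hit
96: hit
84: miss, evict 82, frames {92,96,84}
92: hit
84: hit
82: miss, evict 84, frames {92,96,82}
11: miss, evict 82, frames {92,96,11}
97: miss, evict 11, frames {92,96,97}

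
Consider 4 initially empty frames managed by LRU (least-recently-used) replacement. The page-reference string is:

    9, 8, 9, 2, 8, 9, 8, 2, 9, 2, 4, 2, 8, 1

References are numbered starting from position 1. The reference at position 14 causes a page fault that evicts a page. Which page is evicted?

9

pos 1: 9: miss, frames (9)
pos 2: 8: miss, frames (9 8)
pos 3: 9: hit
pos 4: 2: miss, frames (8 9 2)
pos 5: 8: hit
pos 6: 9: hit
pos 7: 8: hit
pos 8: 2: hit
pos 9: 9: hit
pos 10: 2: hit
pos 11: 4: miss, frames (8 9 2 4)
pos 12: 2: hit
pos 13: 8: hit
pos 14: 1: miss, evict 9, frames (4 2 8 1)
At position 14, page 9 is evicted.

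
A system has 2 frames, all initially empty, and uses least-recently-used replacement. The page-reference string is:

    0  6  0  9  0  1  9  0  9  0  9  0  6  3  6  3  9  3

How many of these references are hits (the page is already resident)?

9

0: fault, frames (0)
6: fault, frames (0 6)
0: hit
9: fault, evict 6, frames (0 9)
0: hit
1: fault, evict 9, frames (0 1)
9: fault, evict 0, frames (1 9)
0: fault, evict 1, frames (9 0)
9: hit
0: hit
9: hit
0: hit
6: fault, evict 9, frames (0 6)
3: fault, evict 0, frames (6 3)
6: hit
3: hit
9: fault, evict 6, frames (3 9)
3: hit
Hits: 9.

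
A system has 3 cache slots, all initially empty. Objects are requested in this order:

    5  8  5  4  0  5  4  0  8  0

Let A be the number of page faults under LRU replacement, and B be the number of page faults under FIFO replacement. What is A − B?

-1

Under LRU: F F . F F . . . F . → 5 faults.
Under FIFO: F F . F F F . . F . → 6 faults.
A − B = 5 − 6 = -1.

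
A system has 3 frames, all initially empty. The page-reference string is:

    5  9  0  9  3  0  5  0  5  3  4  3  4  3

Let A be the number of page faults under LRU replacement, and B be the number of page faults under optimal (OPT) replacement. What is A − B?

1

Under LRU: F F F . F . F . . . F . . . → 6 faults.
Under OPT: F F F . F . . . . . F . . . → 5 faults.
A − B = 6 − 5 = 1.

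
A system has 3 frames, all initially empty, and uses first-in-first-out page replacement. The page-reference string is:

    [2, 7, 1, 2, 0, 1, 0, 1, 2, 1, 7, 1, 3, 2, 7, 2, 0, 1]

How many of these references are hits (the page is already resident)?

2 → miss, frames {2}
7 → miss, frames {2,7}
1 → miss, frames {2,7,1}
2 → hit
0 → miss, evict 2, frames {7,1,0}
1 → hit
0 → hit
1 → hit
2 → miss, evict 7, frames {1,0,2}
1 → hit
7 → miss, evict 1, frames {0,2,7}
1 → miss, evict 0, frames {2,7,1}
3 → miss, evict 2, frames {7,1,3}
2 → miss, evict 7, frames {1,3,2}
7 → miss, evict 1, frames {3,2,7}
2 → hit
0 → miss, evict 3, frames {2,7,0}
1 → miss, evict 2, frames {7,0,1}
Hits: 6.

6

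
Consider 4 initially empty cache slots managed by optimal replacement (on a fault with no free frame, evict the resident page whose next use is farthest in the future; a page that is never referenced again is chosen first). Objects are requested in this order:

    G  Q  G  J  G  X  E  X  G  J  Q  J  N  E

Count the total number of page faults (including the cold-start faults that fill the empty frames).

G: fault, frames (G)
Q: fault, frames (G Q)
G: hit
J: fault, frames (G Q J)
G: hit
X: fault, frames (G Q J X)
E: fault, evict Q, frames (G J X E)
X: hit
G: hit
J: hit
Q: fault, evict X, frames (G J E Q)
J: hit
N: fault, evict Q, frames (G J E N)
E: hit
Page faults: 7.

7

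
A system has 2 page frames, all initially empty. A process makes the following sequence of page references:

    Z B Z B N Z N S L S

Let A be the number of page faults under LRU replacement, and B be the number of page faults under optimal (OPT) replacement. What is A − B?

1

Under LRU: F F . . F F . F F . → 6 faults.
Under OPT: F F . . F . . F F . → 5 faults.
A − B = 6 − 5 = 1.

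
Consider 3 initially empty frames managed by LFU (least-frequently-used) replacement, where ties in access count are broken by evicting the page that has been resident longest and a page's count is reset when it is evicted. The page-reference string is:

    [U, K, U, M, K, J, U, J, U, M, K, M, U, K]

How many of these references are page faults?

8

U -> fault, frames (U)
K -> fault, frames (U K)
U -> hit
M -> fault, frames (U K M)
K -> hit
J -> fault, evict M, frames (U K J)
U -> hit
J -> hit
U -> hit
M -> fault, evict K, frames (U J M)
K -> fault, evict M, frames (U J K)
M -> fault, evict K, frames (U J M)
U -> hit
K -> fault, evict M, frames (U J K)
Page faults: 8.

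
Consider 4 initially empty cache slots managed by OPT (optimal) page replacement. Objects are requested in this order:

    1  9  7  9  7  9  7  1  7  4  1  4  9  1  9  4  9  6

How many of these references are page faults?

5

1 -> miss, frames (1)
9 -> miss, frames (1 9)
7 -> miss, frames (1 9 7)
9 -> hit
7 -> hit
9 -> hit
7 -> hit
1 -> hit
7 -> hit
4 -> miss, frames (1 9 7 4)
1 -> hit
4 -> hit
9 -> hit
1 -> hit
9 -> hit
4 -> hit
9 -> hit
6 -> miss, evict 4, frames (1 9 7 6)
Page faults: 5.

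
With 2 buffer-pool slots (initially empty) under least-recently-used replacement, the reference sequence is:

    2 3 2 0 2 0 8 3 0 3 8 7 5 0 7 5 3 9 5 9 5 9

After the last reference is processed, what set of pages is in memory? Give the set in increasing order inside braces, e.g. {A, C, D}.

{5, 9}

2: fault, frames [2]
3: fault, frames [2, 3]
2: hit
0: fault, evict 3, frames [2, 0]
2: hit
0: hit
8: fault, evict 2, frames [0, 8]
3: fault, evict 0, frames [8, 3]
0: fault, evict 8, frames [3, 0]
3: hit
8: fault, evict 0, frames [3, 8]
7: fault, evict 3, frames [8, 7]
5: fault, evict 8, frames [7, 5]
0: fault, evict 7, frames [5, 0]
7: fault, evict 5, frames [0, 7]
5: fault, evict 0, frames [7, 5]
3: fault, evict 7, frames [5, 3]
9: fault, evict 5, frames [3, 9]
5: fault, evict 3, frames [9, 5]
9: hit
5: hit
9: hit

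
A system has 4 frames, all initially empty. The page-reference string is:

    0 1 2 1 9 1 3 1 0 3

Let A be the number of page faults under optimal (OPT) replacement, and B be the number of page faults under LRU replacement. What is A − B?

Under OPT: F F F . F . F . . . → 5 faults.
Under LRU: F F F . F . F . F . → 6 faults.
A − B = 5 − 6 = -1.

-1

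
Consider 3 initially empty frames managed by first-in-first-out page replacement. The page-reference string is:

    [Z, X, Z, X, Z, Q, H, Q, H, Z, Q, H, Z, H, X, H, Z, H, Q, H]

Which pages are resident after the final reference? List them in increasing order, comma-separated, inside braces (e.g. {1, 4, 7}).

Z → fault, frames [Z]
X → fault, frames [Z, X]
Z → hit
X → hit
Z → hit
Q → fault, frames [Z, X, Q]
H → fault, evict Z, frames [X, Q, H]
Q → hit
H → hit
Z → fault, evict X, frames [Q, H, Z]
Q → hit
H → hit
Z → hit
H → hit
X → fault, evict Q, frames [H, Z, X]
H → hit
Z → hit
H → hit
Q → fault, evict H, frames [Z, X, Q]
H → fault, evict Z, frames [X, Q, H]

{H, Q, X}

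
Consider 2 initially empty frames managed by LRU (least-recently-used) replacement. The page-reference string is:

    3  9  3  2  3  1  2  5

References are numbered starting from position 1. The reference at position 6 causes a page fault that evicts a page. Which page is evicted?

pos 1: 3: miss, frames {3}
pos 2: 9: miss, frames {3,9}
pos 3: 3: hit
pos 4: 2: miss, evict 9, frames {3,2}
pos 5: 3: hit
pos 6: 1: miss, evict 2, frames {3,1}
At position 6, page 2 is evicted.

2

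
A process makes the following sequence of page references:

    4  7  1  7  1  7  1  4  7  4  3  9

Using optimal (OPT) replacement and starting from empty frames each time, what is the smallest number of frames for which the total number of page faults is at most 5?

3

f=1: 12 faults
f=2: 6 faults
f=3: 5 faults
f=4: 5 faults
f=5: 5 faults
Smallest f with faults ≤ 5 is 3.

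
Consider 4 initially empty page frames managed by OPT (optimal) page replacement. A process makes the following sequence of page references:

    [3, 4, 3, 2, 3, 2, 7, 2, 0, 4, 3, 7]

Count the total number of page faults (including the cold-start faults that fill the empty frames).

5

3: miss, frames (3)
4: miss, frames (3 4)
3: hit
2: miss, frames (3 4 2)
3: hit
2: hit
7: miss, frames (3 4 2 7)
2: hit
0: miss, evict 2, frames (3 4 7 0)
4: hit
3: hit
7: hit
Page faults: 5.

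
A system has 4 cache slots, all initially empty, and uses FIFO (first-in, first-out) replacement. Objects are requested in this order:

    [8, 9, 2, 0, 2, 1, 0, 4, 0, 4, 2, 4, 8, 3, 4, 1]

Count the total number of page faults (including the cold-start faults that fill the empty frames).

8: fault, frames [8]
9: fault, frames [8, 9]
2: fault, frames [8, 9, 2]
0: fault, frames [8, 9, 2, 0]
2: hit
1: fault, evict 8, frames [9, 2, 0, 1]
0: hit
4: fault, evict 9, frames [2, 0, 1, 4]
0: hit
4: hit
2: hit
4: hit
8: fault, evict 2, frames [0, 1, 4, 8]
3: fault, evict 0, frames [1, 4, 8, 3]
4: hit
1: hit
Page faults: 8.

8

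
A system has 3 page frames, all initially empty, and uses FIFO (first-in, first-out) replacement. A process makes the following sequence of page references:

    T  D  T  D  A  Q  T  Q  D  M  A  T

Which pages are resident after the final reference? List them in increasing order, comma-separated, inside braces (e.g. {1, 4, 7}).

{A, M, T}

T → fault, frames {T}
D → fault, frames {T,D}
T → hit
D → hit
A → fault, frames {T,D,A}
Q → fault, evict T, frames {D,A,Q}
T → fault, evict D, frames {A,Q,T}
Q → hit
D → fault, evict A, frames {Q,T,D}
M → fault, evict Q, frames {T,D,M}
A → fault, evict T, frames {D,M,A}
T → fault, evict D, frames {M,A,T}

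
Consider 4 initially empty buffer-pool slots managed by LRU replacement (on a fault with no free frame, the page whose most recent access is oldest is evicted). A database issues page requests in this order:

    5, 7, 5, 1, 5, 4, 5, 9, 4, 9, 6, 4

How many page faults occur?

5 → fault, frames {5}
7 → fault, frames {5,7}
5 → hit
1 → fault, frames {7,5,1}
5 → hit
4 → fault, frames {7,1,5,4}
5 → hit
9 → fault, evict 7, frames {1,4,5,9}
4 → hit
9 → hit
6 → fault, evict 1, frames {5,4,9,6}
4 → hit
Page faults: 6.

6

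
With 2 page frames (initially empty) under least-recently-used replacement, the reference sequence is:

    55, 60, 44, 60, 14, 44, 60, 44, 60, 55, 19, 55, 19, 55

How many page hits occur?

55 → miss, frames (55)
60 → miss, frames (55 60)
44 → miss, evict 55, frames (60 44)
60 → hit
14 → miss, evict 44, frames (60 14)
44 → miss, evict 60, frames (14 44)
60 → miss, evict 14, frames (44 60)
44 → hit
60 → hit
55 → miss, evict 44, frames (60 55)
19 → miss, evict 60, frames (55 19)
55 → hit
19 → hit
55 → hit
Hits: 6.

6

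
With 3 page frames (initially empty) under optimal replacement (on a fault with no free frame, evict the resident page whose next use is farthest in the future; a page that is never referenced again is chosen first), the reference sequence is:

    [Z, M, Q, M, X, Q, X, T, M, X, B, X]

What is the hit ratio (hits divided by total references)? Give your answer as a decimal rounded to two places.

0.50

Z: miss, frames (Z)
M: miss, frames (Z M)
Q: miss, frames (Z M Q)
M: hit
X: miss, evict Z, frames (M Q X)
Q: hit
X: hit
T: miss, evict Q, frames (M X T)
M: hit
X: hit
B: miss, evict T, frames (M X B)
X: hit
Hits: 6 of 12 references → 6/12 = 0.5000.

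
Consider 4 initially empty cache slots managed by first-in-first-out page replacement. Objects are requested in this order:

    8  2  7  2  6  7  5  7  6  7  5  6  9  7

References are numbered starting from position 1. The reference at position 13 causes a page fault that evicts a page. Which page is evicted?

2

pos 1: 8 -> miss, frames (8)
pos 2: 2 -> miss, frames (8 2)
pos 3: 7 -> miss, frames (8 2 7)
pos 4: 2 -> hit
pos 5: 6 -> miss, frames (8 2 7 6)
pos 6: 7 -> hit
pos 7: 5 -> miss, evict 8, frames (2 7 6 5)
pos 8: 7 -> hit
pos 9: 6 -> hit
pos 10: 7 -> hit
pos 11: 5 -> hit
pos 12: 6 -> hit
pos 13: 9 -> miss, evict 2, frames (7 6 5 9)
At position 13, page 2 is evicted.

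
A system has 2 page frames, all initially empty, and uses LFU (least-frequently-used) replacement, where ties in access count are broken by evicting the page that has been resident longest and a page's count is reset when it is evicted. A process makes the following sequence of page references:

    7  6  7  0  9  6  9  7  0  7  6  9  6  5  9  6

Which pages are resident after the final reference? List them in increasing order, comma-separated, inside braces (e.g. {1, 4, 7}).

7 → miss, frames {7}
6 → miss, frames {7,6}
7 → hit
0 → miss, evict 6, frames {7,0}
9 → miss, evict 0, frames {7,9}
6 → miss, evict 9, frames {7,6}
9 → miss, evict 6, frames {7,9}
7 → hit
0 → miss, evict 9, frames {7,0}
7 → hit
6 → miss, evict 0, frames {7,6}
9 → miss, evict 6, frames {7,9}
6 → miss, evict 9, frames {7,6}
5 → miss, evict 6, frames {7,5}
9 → miss, evict 5, frames {7,9}
6 → miss, evict 9, frames {7,6}

{6, 7}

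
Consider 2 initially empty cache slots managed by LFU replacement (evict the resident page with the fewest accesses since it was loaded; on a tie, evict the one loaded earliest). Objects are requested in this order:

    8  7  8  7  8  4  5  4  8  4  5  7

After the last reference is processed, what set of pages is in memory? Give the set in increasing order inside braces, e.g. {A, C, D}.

8 -> fault, frames [8]
7 -> fault, frames [8, 7]
8 -> hit
7 -> hit
8 -> hit
4 -> fault, evict 7, frames [8, 4]
5 -> fault, evict 4, frames [8, 5]
4 -> fault, evict 5, frames [8, 4]
8 -> hit
4 -> hit
5 -> fault, evict 4, frames [8, 5]
7 -> fault, evict 5, frames [8, 7]

{7, 8}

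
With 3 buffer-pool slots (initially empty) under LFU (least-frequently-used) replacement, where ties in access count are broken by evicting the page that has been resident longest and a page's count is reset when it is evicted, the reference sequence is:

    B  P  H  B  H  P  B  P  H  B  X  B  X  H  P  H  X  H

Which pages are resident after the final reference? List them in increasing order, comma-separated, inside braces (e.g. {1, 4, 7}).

B → fault, frames (B)
P → fault, frames (B P)
H → fault, frames (B P H)
B → hit
H → hit
P → hit
B → hit
P → hit
H → hit
B → hit
X → fault, evict P, frames (B H X)
B → hit
X → hit
H → hit
P → fault, evict X, frames (B H P)
H → hit
X → fault, evict P, frames (B H X)
H → hit

{B, H, X}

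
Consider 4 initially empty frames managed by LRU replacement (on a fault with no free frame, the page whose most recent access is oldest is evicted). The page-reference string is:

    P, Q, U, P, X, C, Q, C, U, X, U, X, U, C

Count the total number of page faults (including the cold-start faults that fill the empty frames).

7

P → miss, frames {P}
Q → miss, frames {P,Q}
U → miss, frames {P,Q,U}
P → hit
X → miss, frames {Q,U,P,X}
C → miss, evict Q, frames {U,P,X,C}
Q → miss, evict U, frames {P,X,C,Q}
C → hit
U → miss, evict P, frames {X,Q,C,U}
X → hit
U → hit
X → hit
U → hit
C → hit
Page faults: 7.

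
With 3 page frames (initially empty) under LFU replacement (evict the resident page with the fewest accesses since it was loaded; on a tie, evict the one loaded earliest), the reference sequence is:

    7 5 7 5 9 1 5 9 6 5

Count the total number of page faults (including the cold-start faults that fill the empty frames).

6

7 → fault, frames (7)
5 → fault, frames (7 5)
7 → hit
5 → hit
9 → fault, frames (7 5 9)
1 → fault, evict 9, frames (7 5 1)
5 → hit
9 → fault, evict 1, frames (7 5 9)
6 → fault, evict 9, frames (7 5 6)
5 → hit
Page faults: 6.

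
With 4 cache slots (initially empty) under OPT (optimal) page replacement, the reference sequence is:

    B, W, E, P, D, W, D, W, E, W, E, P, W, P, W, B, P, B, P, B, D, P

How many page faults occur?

B → miss, frames {B}
W → miss, frames {B,W}
E → miss, frames {B,W,E}
P → miss, frames {B,W,E,P}
D → miss, evict B, frames {W,E,P,D}
W → hit
D → hit
W → hit
E → hit
W → hit
E → hit
P → hit
W → hit
P → hit
W → hit
B → miss, evict E, frames {W,P,D,B}
P → hit
B → hit
P → hit
B → hit
D → hit
P → hit
Page faults: 6.

6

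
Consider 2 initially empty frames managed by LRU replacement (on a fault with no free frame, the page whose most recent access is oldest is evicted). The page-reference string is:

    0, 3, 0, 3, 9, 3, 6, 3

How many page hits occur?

4

0: fault, frames {0}
3: fault, frames {0,3}
0: hit
3: hit
9: fault, evict 0, frames {3,9}
3: hit
6: fault, evict 9, frames {3,6}
3: hit
Hits: 4.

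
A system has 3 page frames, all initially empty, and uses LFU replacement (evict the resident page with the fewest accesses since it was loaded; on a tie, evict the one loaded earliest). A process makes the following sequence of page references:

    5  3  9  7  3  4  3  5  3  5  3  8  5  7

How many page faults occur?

5: miss, frames (5)
3: miss, frames (5 3)
9: miss, frames (5 3 9)
7: miss, evict 5, frames (3 9 7)
3: hit
4: miss, evict 9, frames (3 7 4)
3: hit
5: miss, evict 7, frames (3 4 5)
3: hit
5: hit
3: hit
8: miss, evict 4, frames (3 5 8)
5: hit
7: miss, evict 8, frames (3 5 7)
Page faults: 8.

8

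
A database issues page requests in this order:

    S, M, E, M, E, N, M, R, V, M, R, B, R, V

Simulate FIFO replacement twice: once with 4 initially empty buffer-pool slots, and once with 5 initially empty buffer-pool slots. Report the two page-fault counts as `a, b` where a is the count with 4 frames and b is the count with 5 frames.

8, 7

4 frames: F F F . . F . F F F . F . . → 8 faults.
5 frames: F F F . . F . F F . . F . . → 7 faults.
7 < 8: adding a frame reduced faults, as is typical.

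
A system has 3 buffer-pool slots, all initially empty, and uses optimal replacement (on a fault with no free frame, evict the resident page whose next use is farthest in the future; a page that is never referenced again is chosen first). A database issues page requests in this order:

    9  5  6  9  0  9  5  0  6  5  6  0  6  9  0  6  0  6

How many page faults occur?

9 -> fault, frames {9}
5 -> fault, frames {9,5}
6 -> fault, frames {9,5,6}
9 -> hit
0 -> fault, evict 6, frames {9,5,0}
9 -> hit
5 -> hit
0 -> hit
6 -> fault, evict 9, frames {5,0,6}
5 -> hit
6 -> hit
0 -> hit
6 -> hit
9 -> fault, evict 5, frames {0,6,9}
0 -> hit
6 -> hit
0 -> hit
6 -> hit
Page faults: 6.

6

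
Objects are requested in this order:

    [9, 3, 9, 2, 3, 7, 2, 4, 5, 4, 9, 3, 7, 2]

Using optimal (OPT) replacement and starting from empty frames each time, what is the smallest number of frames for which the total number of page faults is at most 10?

f=1: 14 faults
f=2: 10 faults
f=3: 9 faults
f=4: 8 faults
f=5: 7 faults
f=6: 6 faults
Smallest f with faults ≤ 10 is 2.

2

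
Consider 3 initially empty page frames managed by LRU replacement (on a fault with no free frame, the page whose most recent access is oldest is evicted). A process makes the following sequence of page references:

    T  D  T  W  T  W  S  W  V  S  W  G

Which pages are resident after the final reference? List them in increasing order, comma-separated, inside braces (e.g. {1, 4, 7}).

{G, S, W}

T: fault, frames {T}
D: fault, frames {T,D}
T: hit
W: fault, frames {D,T,W}
T: hit
W: hit
S: fault, evict D, frames {T,W,S}
W: hit
V: fault, evict T, frames {S,W,V}
S: hit
W: hit
G: fault, evict V, frames {S,W,G}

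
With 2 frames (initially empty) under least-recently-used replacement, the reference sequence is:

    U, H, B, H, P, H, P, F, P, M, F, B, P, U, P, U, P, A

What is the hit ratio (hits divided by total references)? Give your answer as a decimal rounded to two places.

0.39

U -> fault, frames (U)
H -> fault, frames (U H)
B -> fault, evict U, frames (H B)
H -> hit
P -> fault, evict B, frames (H P)
H -> hit
P -> hit
F -> fault, evict H, frames (P F)
P -> hit
M -> fault, evict F, frames (P M)
F -> fault, evict P, frames (M F)
B -> fault, evict M, frames (F B)
P -> fault, evict F, frames (B P)
U -> fault, evict B, frames (P U)
P -> hit
U -> hit
P -> hit
A -> fault, evict U, frames (P A)
Hits: 7 of 18 references → 7/18 = 0.3889.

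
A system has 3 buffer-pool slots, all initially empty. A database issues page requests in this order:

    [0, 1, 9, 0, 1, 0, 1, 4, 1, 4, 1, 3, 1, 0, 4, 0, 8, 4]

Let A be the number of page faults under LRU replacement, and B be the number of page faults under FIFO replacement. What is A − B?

-1

Under LRU: F F F . . . . F . . . F . F F . F . → 8 faults.
Under FIFO: F F F . . . . F . . . F F F F . F . → 9 faults.
A − B = 8 − 9 = -1.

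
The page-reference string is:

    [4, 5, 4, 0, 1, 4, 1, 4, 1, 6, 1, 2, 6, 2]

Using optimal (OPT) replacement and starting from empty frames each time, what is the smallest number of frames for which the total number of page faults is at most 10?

f=1: 14 faults
f=2: 6 faults
f=3: 6 faults
f=4: 6 faults
f=5: 6 faults
f=6: 6 faults
Smallest f with faults ≤ 10 is 2.

2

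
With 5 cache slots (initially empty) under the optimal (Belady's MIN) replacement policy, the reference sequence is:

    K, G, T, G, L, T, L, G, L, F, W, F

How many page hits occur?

K: fault, frames (K)
G: fault, frames (K G)
T: fault, frames (K G T)
G: hit
L: fault, frames (K G T L)
T: hit
L: hit
G: hit
L: hit
F: fault, frames (K G T L F)
W: fault, evict L, frames (K G T F W)
F: hit
Hits: 6.

6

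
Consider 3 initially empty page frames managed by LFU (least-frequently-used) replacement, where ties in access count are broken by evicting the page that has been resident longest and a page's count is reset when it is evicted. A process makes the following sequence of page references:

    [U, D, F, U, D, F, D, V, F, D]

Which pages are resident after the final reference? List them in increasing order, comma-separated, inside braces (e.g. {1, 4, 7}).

{D, F, V}

U -> miss, frames {U}
D -> miss, frames {U,D}
F -> miss, frames {U,D,F}
U -> hit
D -> hit
F -> hit
D -> hit
V -> miss, evict U, frames {D,F,V}
F -> hit
D -> hit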